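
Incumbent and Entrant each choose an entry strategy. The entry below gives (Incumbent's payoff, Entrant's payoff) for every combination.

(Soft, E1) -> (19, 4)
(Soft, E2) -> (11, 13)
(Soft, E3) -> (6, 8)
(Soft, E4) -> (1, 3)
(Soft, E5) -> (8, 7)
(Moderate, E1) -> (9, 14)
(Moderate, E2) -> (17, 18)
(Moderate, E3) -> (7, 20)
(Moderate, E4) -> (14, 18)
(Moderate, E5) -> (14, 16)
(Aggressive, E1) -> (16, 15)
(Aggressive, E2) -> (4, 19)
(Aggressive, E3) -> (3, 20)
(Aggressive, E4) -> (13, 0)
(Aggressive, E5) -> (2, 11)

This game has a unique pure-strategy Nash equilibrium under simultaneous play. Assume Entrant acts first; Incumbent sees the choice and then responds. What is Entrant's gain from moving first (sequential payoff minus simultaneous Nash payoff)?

0

Work backward from Incumbent's decision.
- E1: Incumbent compares 19, 9, 16 and picks Soft; Entrant would get 4.
- E2: Incumbent compares 11, 17, 4 and picks Moderate; Entrant would get 18.
- E3: Incumbent compares 6, 7, 3 and picks Moderate; Entrant would get 20.
- E4: Incumbent compares 1, 14, 13 and picks Moderate; Entrant would get 18.
- E5: Incumbent compares 8, 14, 2 and picks Moderate; Entrant would get 16.
Maximizing over 4, 18, 20, 18, 16, Entrant chooses E3. Subgame-perfect outcome: (Moderate, E3) with payoffs (7, 20).
Under simultaneous play:
Incumbent's best replies: E1→Soft; E2→Moderate; E3→Moderate; E4→Moderate; E5→Moderate.
Entrant's best replies: Soft→E2; Moderate→E3; Aggressive→E3.
The unique mutual best reply is (Moderate, E3), giving (7, 20).
Entrant's commitment gain: 20 − 20 = 0.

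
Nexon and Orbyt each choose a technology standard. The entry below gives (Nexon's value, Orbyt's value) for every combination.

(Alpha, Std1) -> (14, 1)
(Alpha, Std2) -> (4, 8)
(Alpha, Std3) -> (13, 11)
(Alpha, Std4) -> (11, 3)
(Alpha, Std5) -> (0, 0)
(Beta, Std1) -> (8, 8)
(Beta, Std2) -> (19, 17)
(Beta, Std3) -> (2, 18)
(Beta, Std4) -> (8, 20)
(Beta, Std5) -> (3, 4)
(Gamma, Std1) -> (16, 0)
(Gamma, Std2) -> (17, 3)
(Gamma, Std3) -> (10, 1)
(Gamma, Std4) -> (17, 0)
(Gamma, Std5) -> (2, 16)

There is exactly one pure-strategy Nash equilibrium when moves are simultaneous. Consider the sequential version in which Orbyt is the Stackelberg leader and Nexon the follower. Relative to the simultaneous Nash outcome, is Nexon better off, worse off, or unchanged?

Work backward from Nexon's decision.
- Std1: BR = Gamma, leader payoff 0.
- Std2: BR = Beta, leader payoff 17.
- Std3: BR = Alpha, leader payoff 11.
- Std4: BR = Gamma, leader payoff 0.
- Std5: BR = Beta, leader payoff 4.
Orbyt's induced payoffs are 0, 17, 11, 0, 4, so Orbyt commits to Std2. Subgame-perfect outcome: (Beta, Std2) with payoffs (19, 17).
Under simultaneous play:
Nexon's best replies: Std1→Gamma; Std2→Beta; Std3→Alpha; Std4→Gamma; Std5→Beta.
Orbyt's best replies: Alpha→Std3; Beta→Std4; Gamma→Std5.
Only (Alpha, Std3) has each player best-responding; Nash payoffs (13, 11).
Nexon earns 19 sequentially versus 13 at the Nash outcome: better off.

better off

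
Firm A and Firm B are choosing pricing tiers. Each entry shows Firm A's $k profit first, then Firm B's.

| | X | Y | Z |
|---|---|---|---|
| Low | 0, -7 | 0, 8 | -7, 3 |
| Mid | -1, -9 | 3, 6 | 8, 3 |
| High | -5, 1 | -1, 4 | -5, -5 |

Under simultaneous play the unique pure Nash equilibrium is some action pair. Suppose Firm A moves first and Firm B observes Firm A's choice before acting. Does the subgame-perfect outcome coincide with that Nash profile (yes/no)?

yes

Work backward from Firm B's decision.
- Low: Firm B compares -7, 8, 3 and picks Y; Firm A would get 0.
- Mid: Firm B compares -9, 6, 3 and picks Y; Firm A would get 3.
- High: Firm B compares 1, 4, -5 and picks Y; Firm A would get -1.
Firm A's induced payoffs are 0, 3, -1, so Firm A commits to Mid. Subgame-perfect outcome: (Mid, Y) with payoffs (3, 6).
For the simultaneous game, intersect best replies.
Firm A's best replies: X→Low; Y→Mid; Z→Mid.
Firm B's best replies: Low→Y; Mid→Y; High→Y.
The unique mutual best reply is (Mid, Y), giving (3, 6).
Sequential outcome (Mid, Y) coincides with the Nash profile (Mid, Y).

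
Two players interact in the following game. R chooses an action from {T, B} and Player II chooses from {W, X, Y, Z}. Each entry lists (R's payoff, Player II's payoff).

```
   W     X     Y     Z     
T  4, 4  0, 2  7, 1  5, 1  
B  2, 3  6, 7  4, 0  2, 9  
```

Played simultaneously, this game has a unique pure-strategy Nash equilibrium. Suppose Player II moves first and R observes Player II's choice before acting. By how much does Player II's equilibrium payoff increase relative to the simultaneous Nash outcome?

Work backward from R's decision.
- W → R plays T (best of 4, 2); Player II gets 4.
- X → R plays B (best of 0, 6); Player II gets 7.
- Y → R plays T (best of 7, 4); Player II gets 1.
- Z → R plays T (best of 5, 2); Player II gets 1.
Among 4, 7, 1, 1, the best is 7 at X. Subgame-perfect outcome: (B, X) with payoffs (6, 7).
Now find the simultaneous Nash equilibrium.
R's best replies: W→T; X→B; Y→T; Z→T.
Player II's best replies: T→W; B→Z.
The unique mutual best reply is (T, W), giving (4, 4).
Player II's commitment gain: 7 − 4 = 3.

3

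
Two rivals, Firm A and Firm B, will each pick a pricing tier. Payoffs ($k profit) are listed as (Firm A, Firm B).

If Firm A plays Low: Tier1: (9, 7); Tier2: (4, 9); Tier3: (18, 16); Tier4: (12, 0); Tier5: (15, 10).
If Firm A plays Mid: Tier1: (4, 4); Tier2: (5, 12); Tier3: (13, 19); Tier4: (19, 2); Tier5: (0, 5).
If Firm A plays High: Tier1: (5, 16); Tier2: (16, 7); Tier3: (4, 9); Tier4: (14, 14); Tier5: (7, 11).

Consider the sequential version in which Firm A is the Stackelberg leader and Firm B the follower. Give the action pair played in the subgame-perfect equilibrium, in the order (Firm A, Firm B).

Work backward from Firm B's decision.
- Low: BR = Tier3, leader payoff 18.
- Mid: BR = Tier3, leader payoff 13.
- High: BR = Tier1, leader payoff 5.
Firm A's induced payoffs are 18, 13, 5, so Firm A commits to Low. Subgame-perfect outcome: (Low, Tier3) with payoffs (18, 16).

(Low, Tier3)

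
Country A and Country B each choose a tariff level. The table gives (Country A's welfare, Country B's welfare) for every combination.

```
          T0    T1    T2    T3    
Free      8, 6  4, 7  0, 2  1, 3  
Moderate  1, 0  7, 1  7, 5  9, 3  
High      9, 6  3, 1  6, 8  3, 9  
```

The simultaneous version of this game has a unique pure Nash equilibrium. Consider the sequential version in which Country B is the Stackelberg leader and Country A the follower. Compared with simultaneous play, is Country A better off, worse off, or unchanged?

Country A best-responds to each possible Country B move:
- T0: BR = High, leader payoff 6.
- T1: BR = Moderate, leader payoff 1.
- T2: BR = Moderate, leader payoff 5.
- T3: BR = Moderate, leader payoff 3.
Among 6, 1, 5, 3, the best is 6 at T0. Subgame-perfect outcome: (High, T0) with payoffs (9, 6).
Under simultaneous play:
Country A's best replies: T0→High; T1→Moderate; T2→Moderate; T3→Moderate.
Country B's best replies: Free→T1; Moderate→T2; High→T3.
Only (Moderate, T2) has each player best-responding; Nash payoffs (7, 5).
Country A earns 9 sequentially versus 7 at the Nash outcome: better off.

better off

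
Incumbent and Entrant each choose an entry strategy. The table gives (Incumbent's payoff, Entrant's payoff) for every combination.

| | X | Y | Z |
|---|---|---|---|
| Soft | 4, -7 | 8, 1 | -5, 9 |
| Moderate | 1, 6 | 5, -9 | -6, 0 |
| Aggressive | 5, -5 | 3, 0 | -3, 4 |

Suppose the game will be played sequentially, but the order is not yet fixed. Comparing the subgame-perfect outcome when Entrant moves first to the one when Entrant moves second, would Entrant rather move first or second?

If Incumbent leads: Entrant's best replies are Soft→Z, Moderate→X, Aggressive→Z; Incumbent's induced payoffs -5, 1, -3; outcome (Moderate, X), payoffs (1, 6).
If Entrant leads: Incumbent's best replies are X→Aggressive, Y→Soft, Z→Aggressive; Entrant's induced payoffs -5, 1, 4; outcome (Aggressive, Z), payoffs (-3, 4).
Entrant gets 4 moving first and 6 moving second, so Entrant prefers to move second.

second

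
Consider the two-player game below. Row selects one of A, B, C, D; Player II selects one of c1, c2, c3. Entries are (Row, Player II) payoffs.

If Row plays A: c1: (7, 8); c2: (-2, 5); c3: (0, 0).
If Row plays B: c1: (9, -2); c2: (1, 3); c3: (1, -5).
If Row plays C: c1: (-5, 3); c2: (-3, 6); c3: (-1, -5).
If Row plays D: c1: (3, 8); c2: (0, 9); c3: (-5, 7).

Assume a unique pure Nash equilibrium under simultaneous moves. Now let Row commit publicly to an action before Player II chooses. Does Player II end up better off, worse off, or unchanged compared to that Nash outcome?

Backward induction with Row moving first.
- A: BR = c1, leader payoff 7.
- B: BR = c2, leader payoff 1.
- C: BR = c2, leader payoff -3.
- D: BR = c2, leader payoff 0.
Maximizing over 7, 1, -3, 0, Row chooses A. Subgame-perfect outcome: (A, c1) with payoffs (7, 8).
Now find the simultaneous Nash equilibrium.
Row's best replies: c1→B; c2→B; c3→B.
Player II's best replies: A→c1; B→c2; C→c2; D→c2.
The unique mutual best reply is (B, c2), giving (1, 3).
Player II earns 8 sequentially versus 3 at the Nash outcome: better off.

better off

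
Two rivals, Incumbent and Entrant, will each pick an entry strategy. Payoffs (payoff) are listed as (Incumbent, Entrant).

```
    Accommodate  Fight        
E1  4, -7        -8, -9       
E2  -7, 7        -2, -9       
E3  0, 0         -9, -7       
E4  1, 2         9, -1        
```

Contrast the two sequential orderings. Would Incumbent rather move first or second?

second

If Incumbent leads: Entrant's best replies are E1→Accommodate, E2→Accommodate, E3→Accommodate, E4→Accommodate; Incumbent's induced payoffs 4, -7, 0, 1; outcome (E1, Accommodate), payoffs (4, -7).
If Entrant leads: Incumbent's best replies are Accommodate→E1, Fight→E4; Entrant's induced payoffs -7, -1; outcome (E4, Fight), payoffs (9, -1).
Incumbent gets 4 moving first and 9 moving second, so Incumbent prefers to move second.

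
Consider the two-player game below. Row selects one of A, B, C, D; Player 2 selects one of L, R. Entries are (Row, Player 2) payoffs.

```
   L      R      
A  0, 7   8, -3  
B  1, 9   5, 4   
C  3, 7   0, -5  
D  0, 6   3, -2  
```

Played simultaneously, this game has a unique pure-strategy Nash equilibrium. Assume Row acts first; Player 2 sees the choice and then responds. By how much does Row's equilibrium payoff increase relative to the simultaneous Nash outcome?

0

Solve by backward induction (Row leads).
- A: Player 2 compares 7, -3 and picks L; Row would get 0.
- B: Player 2 compares 9, 4 and picks L; Row would get 1.
- C: Player 2 compares 7, -5 and picks L; Row would get 3.
- D: Player 2 compares 6, -2 and picks L; Row would get 0.
Row's induced payoffs are 0, 1, 3, 0, so Row commits to C. Subgame-perfect outcome: (C, L) with payoffs (3, 7).
For the simultaneous game, intersect best replies.
Row's best replies: L→C; R→A.
Player 2's best replies: A→L; B→L; C→L; D→L.
The unique mutual best reply is (C, L), giving (3, 7).
Row's commitment gain: 3 − 3 = 0.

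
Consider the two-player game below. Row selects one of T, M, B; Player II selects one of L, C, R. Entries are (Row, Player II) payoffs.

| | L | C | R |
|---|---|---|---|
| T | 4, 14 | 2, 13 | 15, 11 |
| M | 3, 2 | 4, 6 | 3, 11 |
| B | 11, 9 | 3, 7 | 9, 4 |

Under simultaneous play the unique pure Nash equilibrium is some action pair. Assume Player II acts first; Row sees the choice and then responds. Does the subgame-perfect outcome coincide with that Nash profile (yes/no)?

Row best-responds to each possible Player II move:
- L: Row compares 4, 3, 11 and picks B; Player II would get 9.
- C: Row compares 2, 4, 3 and picks M; Player II would get 6.
- R: Row compares 15, 3, 9 and picks T; Player II would get 11.
Among 9, 6, 11, the best is 11 at R. Subgame-perfect outcome: (T, R) with payoffs (15, 11).
For the simultaneous game, intersect best replies.
Row's best replies: L→B; C→M; R→T.
Player II's best replies: T→L; M→R; B→L.
Only (B, L) has each player best-responding; Nash payoffs (11, 9).
Sequential outcome (T, R) differs from the Nash profile (B, L).

no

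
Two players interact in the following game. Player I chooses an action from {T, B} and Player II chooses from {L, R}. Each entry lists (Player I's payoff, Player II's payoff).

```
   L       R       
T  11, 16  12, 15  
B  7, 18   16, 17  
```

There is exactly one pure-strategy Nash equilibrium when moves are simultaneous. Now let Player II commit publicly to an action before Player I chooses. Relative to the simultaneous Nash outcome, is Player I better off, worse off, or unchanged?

Solve by backward induction (Player II leads).
- L: BR = T, leader payoff 16.
- R: BR = B, leader payoff 17.
Player II's induced payoffs are 16, 17, so Player II commits to R. Subgame-perfect outcome: (B, R) with payoffs (16, 17).
For the simultaneous game, intersect best replies.
Player I's best replies: L→T; R→B.
Player II's best replies: T→L; B→L.
The unique mutual best reply is (T, L), giving (11, 16).
Player I earns 16 sequentially versus 11 at the Nash outcome: better off.

better off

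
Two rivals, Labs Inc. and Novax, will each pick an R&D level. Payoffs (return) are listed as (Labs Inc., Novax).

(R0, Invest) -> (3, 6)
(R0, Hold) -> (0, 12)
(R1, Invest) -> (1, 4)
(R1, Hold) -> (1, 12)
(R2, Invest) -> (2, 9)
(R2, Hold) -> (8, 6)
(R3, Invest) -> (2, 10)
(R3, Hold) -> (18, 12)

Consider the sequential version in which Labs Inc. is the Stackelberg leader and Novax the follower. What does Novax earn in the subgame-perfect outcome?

12

Novax best-responds to each possible Labs Inc. move:
- R0 → Novax plays Hold (best of 6, 12); Labs Inc. gets 0.
- R1 → Novax plays Hold (best of 4, 12); Labs Inc. gets 1.
- R2 → Novax plays Invest (best of 9, 6); Labs Inc. gets 2.
- R3 → Novax plays Hold (best of 10, 12); Labs Inc. gets 18.
Labs Inc.'s induced payoffs are 0, 1, 2, 18, so Labs Inc. commits to R3. Subgame-perfect outcome: (R3, Hold) with payoffs (18, 12).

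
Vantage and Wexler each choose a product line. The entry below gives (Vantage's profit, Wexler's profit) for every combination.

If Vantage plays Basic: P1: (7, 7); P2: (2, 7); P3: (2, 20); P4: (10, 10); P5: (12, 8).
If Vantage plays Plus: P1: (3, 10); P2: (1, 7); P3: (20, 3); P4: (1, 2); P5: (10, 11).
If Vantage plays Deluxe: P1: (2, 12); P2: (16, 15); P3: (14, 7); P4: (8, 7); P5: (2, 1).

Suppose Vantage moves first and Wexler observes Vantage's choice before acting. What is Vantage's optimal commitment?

Backward induction with Vantage moving first.
- Basic: Wexler compares 7, 7, 20, 10, 8 and picks P3; Vantage would get 2.
- Plus: Wexler compares 10, 7, 3, 2, 11 and picks P5; Vantage would get 10.
- Deluxe: Wexler compares 12, 15, 7, 7, 1 and picks P2; Vantage would get 16.
Vantage's induced payoffs are 2, 10, 16, so Vantage commits to Deluxe. Subgame-perfect outcome: (Deluxe, P2) with payoffs (16, 15).

Deluxe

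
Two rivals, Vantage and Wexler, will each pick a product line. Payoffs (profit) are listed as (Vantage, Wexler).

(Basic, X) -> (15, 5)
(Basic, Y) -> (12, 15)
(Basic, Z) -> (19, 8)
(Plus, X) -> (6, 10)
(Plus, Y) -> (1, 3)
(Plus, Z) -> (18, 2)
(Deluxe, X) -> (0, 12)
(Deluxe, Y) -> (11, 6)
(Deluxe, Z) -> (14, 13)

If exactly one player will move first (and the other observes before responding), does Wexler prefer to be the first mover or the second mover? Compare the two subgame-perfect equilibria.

first

If Vantage leads: Wexler's best replies are Basic→Y, Plus→X, Deluxe→Z; Vantage's induced payoffs 12, 6, 14; outcome (Deluxe, Z), payoffs (14, 13).
If Wexler leads: Vantage's best replies are X→Basic, Y→Basic, Z→Basic; Wexler's induced payoffs 5, 15, 8; outcome (Basic, Y), payoffs (12, 15).
Wexler gets 15 moving first and 13 moving second, so Wexler prefers to move first.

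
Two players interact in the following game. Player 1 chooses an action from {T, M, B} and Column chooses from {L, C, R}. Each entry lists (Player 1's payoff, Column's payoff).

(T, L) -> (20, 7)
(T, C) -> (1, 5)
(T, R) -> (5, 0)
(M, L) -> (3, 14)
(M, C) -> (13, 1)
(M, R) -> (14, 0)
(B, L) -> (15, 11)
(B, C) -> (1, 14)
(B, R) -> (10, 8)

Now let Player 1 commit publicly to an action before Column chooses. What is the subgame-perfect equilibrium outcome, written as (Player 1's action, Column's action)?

Column best-responds to each possible Player 1 move:
- T: BR = L, leader payoff 20.
- M: BR = L, leader payoff 3.
- B: BR = C, leader payoff 1.
Player 1's induced payoffs are 20, 3, 1, so Player 1 commits to T. Subgame-perfect outcome: (T, L) with payoffs (20, 7).

(T, L)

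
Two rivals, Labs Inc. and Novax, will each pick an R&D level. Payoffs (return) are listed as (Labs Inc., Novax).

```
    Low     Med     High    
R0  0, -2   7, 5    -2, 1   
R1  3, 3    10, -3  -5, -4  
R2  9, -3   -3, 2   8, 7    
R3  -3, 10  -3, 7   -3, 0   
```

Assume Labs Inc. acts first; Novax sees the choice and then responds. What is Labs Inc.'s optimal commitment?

R2

Solve by backward induction (Labs Inc. leads).
- R0 → Novax plays Med (best of -2, 5, 1); Labs Inc. gets 7.
- R1 → Novax plays Low (best of 3, -3, -4); Labs Inc. gets 3.
- R2 → Novax plays High (best of -3, 2, 7); Labs Inc. gets 8.
- R3 → Novax plays Low (best of 10, 7, 0); Labs Inc. gets -3.
Labs Inc.'s induced payoffs are 7, 3, 8, -3, so Labs Inc. commits to R2. Subgame-perfect outcome: (R2, High) with payoffs (8, 7).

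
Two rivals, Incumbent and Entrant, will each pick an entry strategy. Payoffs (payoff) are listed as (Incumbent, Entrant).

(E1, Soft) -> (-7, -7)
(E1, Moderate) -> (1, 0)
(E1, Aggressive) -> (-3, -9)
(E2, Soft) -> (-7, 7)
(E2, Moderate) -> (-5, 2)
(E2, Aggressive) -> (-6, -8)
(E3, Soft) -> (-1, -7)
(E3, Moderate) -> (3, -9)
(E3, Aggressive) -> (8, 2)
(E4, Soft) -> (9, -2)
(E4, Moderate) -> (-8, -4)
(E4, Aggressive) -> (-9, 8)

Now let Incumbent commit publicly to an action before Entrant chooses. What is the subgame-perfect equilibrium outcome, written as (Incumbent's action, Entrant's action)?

(E3, Aggressive)

Entrant best-responds to each possible Incumbent move:
- E1 → Entrant plays Moderate (best of -7, 0, -9); Incumbent gets 1.
- E2 → Entrant plays Soft (best of 7, 2, -8); Incumbent gets -7.
- E3 → Entrant plays Aggressive (best of -7, -9, 2); Incumbent gets 8.
- E4 → Entrant plays Aggressive (best of -2, -4, 8); Incumbent gets -9.
Maximizing over 1, -7, 8, -9, Incumbent chooses E3. Subgame-perfect outcome: (E3, Aggressive) with payoffs (8, 2).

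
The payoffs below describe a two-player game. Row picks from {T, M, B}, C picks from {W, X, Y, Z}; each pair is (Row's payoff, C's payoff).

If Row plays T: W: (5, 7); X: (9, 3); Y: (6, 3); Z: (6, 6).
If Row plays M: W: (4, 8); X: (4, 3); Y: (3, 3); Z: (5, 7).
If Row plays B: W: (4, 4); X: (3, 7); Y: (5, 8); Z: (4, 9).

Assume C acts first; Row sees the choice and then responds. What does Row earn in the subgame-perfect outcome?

Work backward from Row's decision.
- W: Row compares 5, 4, 4 and picks T; C would get 7.
- X: Row compares 9, 4, 3 and picks T; C would get 3.
- Y: Row compares 6, 3, 5 and picks T; C would get 3.
- Z: Row compares 6, 5, 4 and picks T; C would get 6.
Maximizing over 7, 3, 3, 6, C chooses W. Subgame-perfect outcome: (T, W) with payoffs (5, 7).

5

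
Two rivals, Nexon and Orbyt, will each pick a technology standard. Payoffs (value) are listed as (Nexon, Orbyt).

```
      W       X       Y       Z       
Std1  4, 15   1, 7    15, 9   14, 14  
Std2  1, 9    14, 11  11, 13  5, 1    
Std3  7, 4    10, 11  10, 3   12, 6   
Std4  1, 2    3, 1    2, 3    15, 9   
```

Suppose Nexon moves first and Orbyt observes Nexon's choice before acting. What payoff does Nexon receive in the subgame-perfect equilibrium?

Orbyt best-responds to each possible Nexon move:
- Std1: Orbyt compares 15, 7, 9, 14 and picks W; Nexon would get 4.
- Std2: Orbyt compares 9, 11, 13, 1 and picks Y; Nexon would get 11.
- Std3: Orbyt compares 4, 11, 3, 6 and picks X; Nexon would get 10.
- Std4: Orbyt compares 2, 1, 3, 9 and picks Z; Nexon would get 15.
Among 4, 11, 10, 15, the best is 15 at Std4. Subgame-perfect outcome: (Std4, Z) with payoffs (15, 9).

15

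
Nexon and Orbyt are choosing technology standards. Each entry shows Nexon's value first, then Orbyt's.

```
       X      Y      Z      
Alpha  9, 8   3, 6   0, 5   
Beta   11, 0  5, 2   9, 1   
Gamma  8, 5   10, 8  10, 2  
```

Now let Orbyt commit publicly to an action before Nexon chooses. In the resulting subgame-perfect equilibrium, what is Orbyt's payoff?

Backward induction with Orbyt moving first.
- X: BR = Beta, leader payoff 0.
- Y: BR = Gamma, leader payoff 8.
- Z: BR = Gamma, leader payoff 2.
Orbyt's induced payoffs are 0, 8, 2, so Orbyt commits to Y. Subgame-perfect outcome: (Gamma, Y) with payoffs (10, 8).

8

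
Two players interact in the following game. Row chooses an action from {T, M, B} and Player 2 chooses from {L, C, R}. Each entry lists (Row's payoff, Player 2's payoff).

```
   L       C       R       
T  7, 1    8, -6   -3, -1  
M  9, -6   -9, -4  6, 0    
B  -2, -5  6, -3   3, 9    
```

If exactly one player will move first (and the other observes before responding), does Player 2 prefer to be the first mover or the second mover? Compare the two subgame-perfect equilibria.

second

If Row leads: Player 2's best replies are T→L, M→R, B→R; Row's induced payoffs 7, 6, 3; outcome (T, L), payoffs (7, 1).
If Player 2 leads: Row's best replies are L→M, C→T, R→M; Player 2's induced payoffs -6, -6, 0; outcome (M, R), payoffs (6, 0).
Player 2 gets 0 moving first and 1 moving second, so Player 2 prefers to move second.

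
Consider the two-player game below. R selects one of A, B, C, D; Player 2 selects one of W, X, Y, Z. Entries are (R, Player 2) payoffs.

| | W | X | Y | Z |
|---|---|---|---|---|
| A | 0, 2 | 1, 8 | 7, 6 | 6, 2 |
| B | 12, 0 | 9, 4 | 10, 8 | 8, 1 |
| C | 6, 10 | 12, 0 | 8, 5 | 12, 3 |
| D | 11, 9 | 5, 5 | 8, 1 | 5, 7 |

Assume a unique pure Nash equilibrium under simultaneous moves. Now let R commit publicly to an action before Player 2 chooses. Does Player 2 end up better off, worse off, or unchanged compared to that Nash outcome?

Backward induction with R moving first.
- A: BR = X, leader payoff 1.
- B: BR = Y, leader payoff 10.
- C: BR = W, leader payoff 6.
- D: BR = W, leader payoff 11.
Among 1, 10, 6, 11, the best is 11 at D. Subgame-perfect outcome: (D, W) with payoffs (11, 9).
For the simultaneous game, intersect best replies.
R's best replies: W→B; X→C; Y→B; Z→C.
Player 2's best replies: A→X; B→Y; C→W; D→W.
Only (B, Y) has each player best-responding; Nash payoffs (10, 8).
Player 2 earns 9 sequentially versus 8 at the Nash outcome: better off.

better off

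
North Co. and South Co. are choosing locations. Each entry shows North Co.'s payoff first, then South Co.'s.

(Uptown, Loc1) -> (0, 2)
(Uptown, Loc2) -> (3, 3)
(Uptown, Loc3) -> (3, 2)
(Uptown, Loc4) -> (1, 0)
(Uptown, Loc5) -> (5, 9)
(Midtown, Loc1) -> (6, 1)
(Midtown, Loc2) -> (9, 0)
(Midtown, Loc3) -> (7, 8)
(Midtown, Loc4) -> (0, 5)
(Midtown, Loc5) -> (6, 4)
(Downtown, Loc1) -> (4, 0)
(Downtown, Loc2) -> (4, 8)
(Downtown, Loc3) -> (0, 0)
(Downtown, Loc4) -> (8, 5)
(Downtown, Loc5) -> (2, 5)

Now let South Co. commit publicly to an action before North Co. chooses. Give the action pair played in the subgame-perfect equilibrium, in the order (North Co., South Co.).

(Midtown, Loc3)

Work backward from North Co.'s decision.
- Loc1 → North Co. plays Midtown (best of 0, 6, 4); South Co. gets 1.
- Loc2 → North Co. plays Midtown (best of 3, 9, 4); South Co. gets 0.
- Loc3 → North Co. plays Midtown (best of 3, 7, 0); South Co. gets 8.
- Loc4 → North Co. plays Downtown (best of 1, 0, 8); South Co. gets 5.
- Loc5 → North Co. plays Midtown (best of 5, 6, 2); South Co. gets 4.
Maximizing over 1, 0, 8, 5, 4, South Co. chooses Loc3. Subgame-perfect outcome: (Midtown, Loc3) with payoffs (7, 8).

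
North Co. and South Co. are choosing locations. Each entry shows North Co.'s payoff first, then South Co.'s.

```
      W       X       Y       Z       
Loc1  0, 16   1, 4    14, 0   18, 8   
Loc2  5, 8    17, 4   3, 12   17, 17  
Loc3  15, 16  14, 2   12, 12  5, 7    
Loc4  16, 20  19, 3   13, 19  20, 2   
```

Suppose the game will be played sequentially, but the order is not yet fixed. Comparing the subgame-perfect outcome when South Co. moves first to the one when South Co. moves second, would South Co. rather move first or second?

If North Co. leads: South Co.'s best replies are Loc1→W, Loc2→Z, Loc3→W, Loc4→W; North Co.'s induced payoffs 0, 17, 15, 16; outcome (Loc2, Z), payoffs (17, 17).
If South Co. leads: North Co.'s best replies are W→Loc4, X→Loc4, Y→Loc1, Z→Loc4; South Co.'s induced payoffs 20, 3, 0, 2; outcome (Loc4, W), payoffs (16, 20).
South Co. gets 20 moving first and 17 moving second, so South Co. prefers to move first.

first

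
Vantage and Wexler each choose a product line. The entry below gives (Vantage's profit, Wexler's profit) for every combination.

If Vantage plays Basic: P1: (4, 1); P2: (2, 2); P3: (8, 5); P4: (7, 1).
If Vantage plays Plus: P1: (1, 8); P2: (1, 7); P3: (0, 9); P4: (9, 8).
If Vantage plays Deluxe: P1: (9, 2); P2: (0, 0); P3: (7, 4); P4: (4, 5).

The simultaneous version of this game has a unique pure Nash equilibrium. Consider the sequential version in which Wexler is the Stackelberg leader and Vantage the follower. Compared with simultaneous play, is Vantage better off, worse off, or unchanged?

better off

Backward induction with Wexler moving first.
- P1 → Vantage plays Deluxe (best of 4, 1, 9); Wexler gets 2.
- P2 → Vantage plays Basic (best of 2, 1, 0); Wexler gets 2.
- P3 → Vantage plays Basic (best of 8, 0, 7); Wexler gets 5.
- P4 → Vantage plays Plus (best of 7, 9, 4); Wexler gets 8.
Maximizing over 2, 2, 5, 8, Wexler chooses P4. Subgame-perfect outcome: (Plus, P4) with payoffs (9, 8).
For the simultaneous game, intersect best replies.
Vantage's best replies: P1→Deluxe; P2→Basic; P3→Basic; P4→Plus.
Wexler's best replies: Basic→P3; Plus→P3; Deluxe→P4.
Only (Basic, P3) has each player best-responding; Nash payoffs (8, 5).
Vantage earns 9 sequentially versus 8 at the Nash outcome: better off.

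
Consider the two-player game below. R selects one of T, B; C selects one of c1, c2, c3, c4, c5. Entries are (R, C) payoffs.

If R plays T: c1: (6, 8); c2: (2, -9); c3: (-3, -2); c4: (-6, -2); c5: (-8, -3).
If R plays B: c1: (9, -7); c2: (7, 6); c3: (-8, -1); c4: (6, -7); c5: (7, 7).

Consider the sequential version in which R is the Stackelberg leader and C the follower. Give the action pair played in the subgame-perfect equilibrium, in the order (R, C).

(B, c5)

C best-responds to each possible R move:
- T: BR = c1, leader payoff 6.
- B: BR = c5, leader payoff 7.
R's induced payoffs are 6, 7, so R commits to B. Subgame-perfect outcome: (B, c5) with payoffs (7, 7).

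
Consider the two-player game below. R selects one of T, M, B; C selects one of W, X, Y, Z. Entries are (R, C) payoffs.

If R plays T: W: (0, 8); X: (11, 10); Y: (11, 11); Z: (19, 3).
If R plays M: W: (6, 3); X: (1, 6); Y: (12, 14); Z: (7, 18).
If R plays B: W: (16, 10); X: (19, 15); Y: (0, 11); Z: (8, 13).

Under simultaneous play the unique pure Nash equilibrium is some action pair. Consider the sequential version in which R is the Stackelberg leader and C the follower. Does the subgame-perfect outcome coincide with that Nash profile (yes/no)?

Solve by backward induction (R leads).
- T: BR = Y, leader payoff 11.
- M: BR = Z, leader payoff 7.
- B: BR = X, leader payoff 19.
Maximizing over 11, 7, 19, R chooses B. Subgame-perfect outcome: (B, X) with payoffs (19, 15).
Now find the simultaneous Nash equilibrium.
R's best replies: W→B; X→B; Y→M; Z→T.
C's best replies: T→Y; M→Z; B→X.
Only (B, X) has each player best-responding; Nash payoffs (19, 15).
Sequential outcome (B, X) coincides with the Nash profile (B, X).

yes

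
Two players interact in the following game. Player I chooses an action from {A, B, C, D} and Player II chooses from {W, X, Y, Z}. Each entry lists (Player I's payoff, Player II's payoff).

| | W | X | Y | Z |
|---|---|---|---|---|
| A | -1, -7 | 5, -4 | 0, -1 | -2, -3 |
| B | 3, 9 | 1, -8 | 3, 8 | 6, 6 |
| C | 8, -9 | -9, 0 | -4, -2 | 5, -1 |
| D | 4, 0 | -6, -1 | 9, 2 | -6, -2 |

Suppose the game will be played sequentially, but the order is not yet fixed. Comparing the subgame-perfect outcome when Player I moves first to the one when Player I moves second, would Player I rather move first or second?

If Player I leads: Player II's best replies are A→Y, B→W, C→X, D→Y; Player I's induced payoffs 0, 3, -9, 9; outcome (D, Y), payoffs (9, 2).
If Player II leads: Player I's best replies are W→C, X→A, Y→D, Z→B; Player II's induced payoffs -9, -4, 2, 6; outcome (B, Z), payoffs (6, 6).
Player I gets 9 moving first and 6 moving second, so Player I prefers to move first.

first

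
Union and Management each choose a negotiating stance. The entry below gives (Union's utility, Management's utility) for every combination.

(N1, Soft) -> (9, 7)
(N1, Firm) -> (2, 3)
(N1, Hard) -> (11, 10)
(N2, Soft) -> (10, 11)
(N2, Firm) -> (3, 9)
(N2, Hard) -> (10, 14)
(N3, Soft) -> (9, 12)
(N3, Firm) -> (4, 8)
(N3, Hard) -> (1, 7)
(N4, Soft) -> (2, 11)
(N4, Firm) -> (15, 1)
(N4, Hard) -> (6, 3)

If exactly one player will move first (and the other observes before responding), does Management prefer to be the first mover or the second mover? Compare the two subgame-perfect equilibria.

first

If Union leads: Management's best replies are N1→Hard, N2→Hard, N3→Soft, N4→Soft; Union's induced payoffs 11, 10, 9, 2; outcome (N1, Hard), payoffs (11, 10).
If Management leads: Union's best replies are Soft→N2, Firm→N4, Hard→N1; Management's induced payoffs 11, 1, 10; outcome (N2, Soft), payoffs (10, 11).
Management gets 11 moving first and 10 moving second, so Management prefers to move first.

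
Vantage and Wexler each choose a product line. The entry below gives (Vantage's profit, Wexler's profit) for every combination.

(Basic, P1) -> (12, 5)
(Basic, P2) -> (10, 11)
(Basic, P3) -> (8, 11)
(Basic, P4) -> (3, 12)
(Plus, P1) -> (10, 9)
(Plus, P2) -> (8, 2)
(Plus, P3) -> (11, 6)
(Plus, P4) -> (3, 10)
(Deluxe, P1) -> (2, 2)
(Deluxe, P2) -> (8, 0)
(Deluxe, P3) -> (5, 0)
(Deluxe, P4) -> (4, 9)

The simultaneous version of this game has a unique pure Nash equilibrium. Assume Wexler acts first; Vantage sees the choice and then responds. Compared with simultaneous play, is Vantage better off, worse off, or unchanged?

Work backward from Vantage's decision.
- P1: BR = Basic, leader payoff 5.
- P2: BR = Basic, leader payoff 11.
- P3: BR = Plus, leader payoff 6.
- P4: BR = Deluxe, leader payoff 9.
Wexler's induced payoffs are 5, 11, 6, 9, so Wexler commits to P2. Subgame-perfect outcome: (Basic, P2) with payoffs (10, 11).
Now find the simultaneous Nash equilibrium.
Vantage's best replies: P1→Basic; P2→Basic; P3→Plus; P4→Deluxe.
Wexler's best replies: Basic→P4; Plus→P4; Deluxe→P4.
Only (Deluxe, P4) has each player best-responding; Nash payoffs (4, 9).
Vantage earns 10 sequentially versus 4 at the Nash outcome: better off.

better off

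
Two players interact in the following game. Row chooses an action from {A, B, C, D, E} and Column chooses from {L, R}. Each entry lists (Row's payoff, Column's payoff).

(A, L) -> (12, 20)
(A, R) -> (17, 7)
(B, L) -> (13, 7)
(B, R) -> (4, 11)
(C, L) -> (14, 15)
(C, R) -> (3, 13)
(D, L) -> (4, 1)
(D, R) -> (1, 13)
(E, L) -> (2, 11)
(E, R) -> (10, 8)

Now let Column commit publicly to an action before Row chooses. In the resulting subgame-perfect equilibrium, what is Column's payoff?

15

Work backward from Row's decision.
- L: Row compares 12, 13, 14, 4, 2 and picks C; Column would get 15.
- R: Row compares 17, 4, 3, 1, 10 and picks A; Column would get 7.
Column's induced payoffs are 15, 7, so Column commits to L. Subgame-perfect outcome: (C, L) with payoffs (14, 15).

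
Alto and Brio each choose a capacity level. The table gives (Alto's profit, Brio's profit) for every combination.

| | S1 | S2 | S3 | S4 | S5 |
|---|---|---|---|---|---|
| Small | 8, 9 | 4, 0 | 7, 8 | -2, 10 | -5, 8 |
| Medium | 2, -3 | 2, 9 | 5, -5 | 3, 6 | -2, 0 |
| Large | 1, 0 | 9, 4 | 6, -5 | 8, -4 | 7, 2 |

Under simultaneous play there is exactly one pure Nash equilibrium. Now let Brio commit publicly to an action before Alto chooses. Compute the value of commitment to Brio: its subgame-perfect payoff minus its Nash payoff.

5

Alto best-responds to each possible Brio move:
- S1: BR = Small, leader payoff 9.
- S2: BR = Large, leader payoff 4.
- S3: BR = Small, leader payoff 8.
- S4: BR = Large, leader payoff -4.
- S5: BR = Large, leader payoff 2.
Among 9, 4, 8, -4, 2, the best is 9 at S1. Subgame-perfect outcome: (Small, S1) with payoffs (8, 9).
For the simultaneous game, intersect best replies.
Alto's best replies: S1→Small; S2→Large; S3→Small; S4→Large; S5→Large.
Brio's best replies: Small→S4; Medium→S2; Large→S2.
Only (Large, S2) has each player best-responding; Nash payoffs (9, 4).
Brio's commitment gain: 9 − 4 = 5.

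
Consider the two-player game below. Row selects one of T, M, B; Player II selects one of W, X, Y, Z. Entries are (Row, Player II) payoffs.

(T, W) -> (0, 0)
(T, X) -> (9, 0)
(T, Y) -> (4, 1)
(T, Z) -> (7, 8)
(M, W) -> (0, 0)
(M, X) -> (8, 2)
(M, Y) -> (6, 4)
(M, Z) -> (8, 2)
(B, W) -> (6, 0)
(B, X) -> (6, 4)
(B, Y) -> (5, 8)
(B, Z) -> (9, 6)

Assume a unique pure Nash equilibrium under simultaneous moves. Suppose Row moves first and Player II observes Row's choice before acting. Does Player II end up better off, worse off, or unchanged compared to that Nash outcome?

Player II best-responds to each possible Row move:
- T: BR = Z, leader payoff 7.
- M: BR = Y, leader payoff 6.
- B: BR = Y, leader payoff 5.
Among 7, 6, 5, the best is 7 at T. Subgame-perfect outcome: (T, Z) with payoffs (7, 8).
Now find the simultaneous Nash equilibrium.
Row's best replies: W→B; X→T; Y→M; Z→B.
Player II's best replies: T→Z; M→Y; B→Y.
The unique mutual best reply is (M, Y), giving (6, 4).
Player II earns 8 sequentially versus 4 at the Nash outcome: better off.

better off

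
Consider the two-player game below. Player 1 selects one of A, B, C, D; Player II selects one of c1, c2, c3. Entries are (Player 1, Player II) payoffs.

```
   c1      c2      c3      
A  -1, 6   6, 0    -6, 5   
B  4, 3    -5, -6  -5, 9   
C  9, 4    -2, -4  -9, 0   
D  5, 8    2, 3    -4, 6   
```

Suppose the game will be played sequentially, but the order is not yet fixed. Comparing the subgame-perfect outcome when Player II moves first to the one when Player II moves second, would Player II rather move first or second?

first

If Player 1 leads: Player II's best replies are A→c1, B→c3, C→c1, D→c1; Player 1's induced payoffs -1, -5, 9, 5; outcome (C, c1), payoffs (9, 4).
If Player II leads: Player 1's best replies are c1→C, c2→A, c3→D; Player II's induced payoffs 4, 0, 6; outcome (D, c3), payoffs (-4, 6).
Player II gets 6 moving first and 4 moving second, so Player II prefers to move first.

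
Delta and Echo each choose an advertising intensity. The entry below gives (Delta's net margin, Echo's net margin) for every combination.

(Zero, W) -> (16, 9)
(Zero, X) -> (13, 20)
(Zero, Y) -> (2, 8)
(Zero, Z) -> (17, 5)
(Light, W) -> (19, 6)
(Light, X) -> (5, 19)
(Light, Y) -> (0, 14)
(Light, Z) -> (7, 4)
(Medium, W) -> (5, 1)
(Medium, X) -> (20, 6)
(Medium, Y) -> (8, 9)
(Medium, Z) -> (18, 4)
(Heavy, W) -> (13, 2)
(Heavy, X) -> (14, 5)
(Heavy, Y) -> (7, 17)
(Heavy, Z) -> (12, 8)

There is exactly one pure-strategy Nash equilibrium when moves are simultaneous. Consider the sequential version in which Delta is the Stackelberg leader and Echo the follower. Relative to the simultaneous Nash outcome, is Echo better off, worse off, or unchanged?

better off

Work backward from Echo's decision.
- Zero: Echo compares 9, 20, 8, 5 and picks X; Delta would get 13.
- Light: Echo compares 6, 19, 14, 4 and picks X; Delta would get 5.
- Medium: Echo compares 1, 6, 9, 4 and picks Y; Delta would get 8.
- Heavy: Echo compares 2, 5, 17, 8 and picks Y; Delta would get 7.
Among 13, 5, 8, 7, the best is 13 at Zero. Subgame-perfect outcome: (Zero, X) with payoffs (13, 20).
For the simultaneous game, intersect best replies.
Delta's best replies: W→Light; X→Medium; Y→Medium; Z→Medium.
Echo's best replies: Zero→X; Light→X; Medium→Y; Heavy→Y.
The unique mutual best reply is (Medium, Y), giving (8, 9).
Echo earns 20 sequentially versus 9 at the Nash outcome: better off.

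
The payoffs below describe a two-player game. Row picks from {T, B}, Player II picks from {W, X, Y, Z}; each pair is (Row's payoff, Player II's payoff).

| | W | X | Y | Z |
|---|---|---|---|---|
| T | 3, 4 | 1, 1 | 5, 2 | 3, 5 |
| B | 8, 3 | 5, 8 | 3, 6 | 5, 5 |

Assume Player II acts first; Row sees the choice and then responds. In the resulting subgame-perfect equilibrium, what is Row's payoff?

Backward induction with Player II moving first.
- W: BR = B, leader payoff 3.
- X: BR = B, leader payoff 8.
- Y: BR = T, leader payoff 2.
- Z: BR = B, leader payoff 5.
Player II's induced payoffs are 3, 8, 2, 5, so Player II commits to X. Subgame-perfect outcome: (B, X) with payoffs (5, 8).

5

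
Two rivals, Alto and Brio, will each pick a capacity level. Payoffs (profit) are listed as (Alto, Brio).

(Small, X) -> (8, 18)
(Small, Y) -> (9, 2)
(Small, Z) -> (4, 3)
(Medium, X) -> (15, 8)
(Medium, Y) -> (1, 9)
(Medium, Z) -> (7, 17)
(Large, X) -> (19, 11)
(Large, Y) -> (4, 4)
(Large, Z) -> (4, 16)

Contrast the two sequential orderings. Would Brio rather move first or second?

second

If Alto leads: Brio's best replies are Small→X, Medium→Z, Large→Z; Alto's induced payoffs 8, 7, 4; outcome (Small, X), payoffs (8, 18).
If Brio leads: Alto's best replies are X→Large, Y→Small, Z→Medium; Brio's induced payoffs 11, 2, 17; outcome (Medium, Z), payoffs (7, 17).
Brio gets 17 moving first and 18 moving second, so Brio prefers to move second.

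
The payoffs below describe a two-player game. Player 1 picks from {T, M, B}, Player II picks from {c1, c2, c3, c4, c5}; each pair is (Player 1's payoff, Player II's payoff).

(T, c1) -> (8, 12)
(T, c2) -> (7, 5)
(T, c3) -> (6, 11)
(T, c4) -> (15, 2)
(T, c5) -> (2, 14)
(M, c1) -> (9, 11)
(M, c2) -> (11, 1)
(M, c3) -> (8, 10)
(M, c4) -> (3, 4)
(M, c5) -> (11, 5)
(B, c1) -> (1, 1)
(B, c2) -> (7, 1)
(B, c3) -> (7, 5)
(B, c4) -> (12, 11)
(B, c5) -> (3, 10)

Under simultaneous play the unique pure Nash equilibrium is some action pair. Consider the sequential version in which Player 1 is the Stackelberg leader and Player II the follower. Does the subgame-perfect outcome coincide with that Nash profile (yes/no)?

no

Solve by backward induction (Player 1 leads).
- T: BR = c5, leader payoff 2.
- M: BR = c1, leader payoff 9.
- B: BR = c4, leader payoff 12.
Among 2, 9, 12, the best is 12 at B. Subgame-perfect outcome: (B, c4) with payoffs (12, 11).
Now find the simultaneous Nash equilibrium.
Player 1's best replies: c1→M; c2→M; c3→M; c4→T; c5→M.
Player II's best replies: T→c5; M→c1; B→c4.
The unique mutual best reply is (M, c1), giving (9, 11).
Sequential outcome (B, c4) differs from the Nash profile (M, c1).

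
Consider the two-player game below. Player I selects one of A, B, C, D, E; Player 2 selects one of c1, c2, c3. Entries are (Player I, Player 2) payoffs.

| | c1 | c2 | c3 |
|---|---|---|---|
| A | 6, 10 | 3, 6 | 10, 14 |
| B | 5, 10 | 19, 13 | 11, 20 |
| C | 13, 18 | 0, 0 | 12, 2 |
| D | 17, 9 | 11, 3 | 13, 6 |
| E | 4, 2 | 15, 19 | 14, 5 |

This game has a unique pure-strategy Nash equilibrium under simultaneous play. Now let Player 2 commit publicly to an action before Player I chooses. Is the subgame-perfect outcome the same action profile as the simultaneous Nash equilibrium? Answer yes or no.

Backward induction with Player 2 moving first.
- c1: Player I compares 6, 5, 13, 17, 4 and picks D; Player 2 would get 9.
- c2: Player I compares 3, 19, 0, 11, 15 and picks B; Player 2 would get 13.
- c3: Player I compares 10, 11, 12, 13, 14 and picks E; Player 2 would get 5.
Maximizing over 9, 13, 5, Player 2 chooses c2. Subgame-perfect outcome: (B, c2) with payoffs (19, 13).
Under simultaneous play:
Player I's best replies: c1→D; c2→B; c3→E.
Player 2's best replies: A→c3; B→c3; C→c1; D→c1; E→c2.
Only (D, c1) has each player best-responding; Nash payoffs (17, 9).
Sequential outcome (B, c2) differs from the Nash profile (D, c1).

no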